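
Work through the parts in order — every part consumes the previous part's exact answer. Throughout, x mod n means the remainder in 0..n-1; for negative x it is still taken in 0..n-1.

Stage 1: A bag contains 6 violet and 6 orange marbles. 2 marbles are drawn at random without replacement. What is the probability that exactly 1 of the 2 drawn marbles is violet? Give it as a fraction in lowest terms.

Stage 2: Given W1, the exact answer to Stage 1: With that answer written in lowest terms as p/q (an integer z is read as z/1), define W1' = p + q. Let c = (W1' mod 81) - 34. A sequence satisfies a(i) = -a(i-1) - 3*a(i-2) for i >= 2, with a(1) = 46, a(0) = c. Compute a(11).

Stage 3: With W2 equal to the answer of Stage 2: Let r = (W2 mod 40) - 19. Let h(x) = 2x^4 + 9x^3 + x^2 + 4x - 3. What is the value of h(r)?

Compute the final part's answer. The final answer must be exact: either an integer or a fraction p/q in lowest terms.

-47

Stage 1: total draws C(12,2) = 66; favorable C(6,1)*C(6,1) = 36; P = 6/11; answer 6/11
Stage 2: W1 = 6/11; threaded value p + q = 17; c = -17; a(2) = -1*(46) - 3*(-17) = 5; iterating: a(2)=5, a(3)=-143, a(4)=128, a(5)=301, a(6)=-685, a(7)=-218, a(8)=2273, a(9)=-1619, a(10)=-5200, a(11)=10057; answer 10057
Stage 3: W2 = 10057; r = -2; 2*(-2)^4 + 9*(-2)^3 + 1*(-2)^2 + 4*(-2)^1 - 3 = (32) + (-72) + (4) + (-8) + (-3) = -47; answer -47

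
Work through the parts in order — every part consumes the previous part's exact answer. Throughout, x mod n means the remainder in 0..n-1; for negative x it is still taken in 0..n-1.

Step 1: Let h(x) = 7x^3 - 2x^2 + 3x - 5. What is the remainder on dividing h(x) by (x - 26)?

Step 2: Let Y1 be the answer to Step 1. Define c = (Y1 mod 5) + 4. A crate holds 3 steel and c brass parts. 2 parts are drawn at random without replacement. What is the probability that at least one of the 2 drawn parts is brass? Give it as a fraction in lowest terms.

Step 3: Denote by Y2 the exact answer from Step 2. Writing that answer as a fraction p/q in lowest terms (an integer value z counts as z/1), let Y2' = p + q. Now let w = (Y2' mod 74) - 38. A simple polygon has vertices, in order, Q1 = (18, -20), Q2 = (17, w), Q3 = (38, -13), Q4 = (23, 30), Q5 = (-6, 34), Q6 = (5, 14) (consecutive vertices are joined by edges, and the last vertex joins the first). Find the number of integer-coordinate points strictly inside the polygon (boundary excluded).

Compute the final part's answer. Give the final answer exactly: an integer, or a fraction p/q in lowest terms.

1045

Step 1: remainder = value at the root: 7*(26)^3 - 2*(26)^2 + 3*(26)^1 - 5 = (123032) + (-1352) + (78) + (-5) = 121753; answer 121753
Step 2: Y1 = 121753; c = 7; total draws C(10,2) = 45; complement C(3,2) = 3; favorable 45 - 3 = 42; P = 14/15; answer 14/15
Step 3: Y2 = 14/15; threaded value p + q = 29; w = -9; cross terms: (18*-9 - 17*-20)=178, (17*-13 - 38*-9)=121, (38*30 - 23*-13)=1439, (23*34 - -6*30)=962, (-6*14 - 5*34)=-254, (5*-20 - 18*14)=-352; twice the area = |2094| = 2094; area = 1047; boundary points = 1 + 1 + 1 + 1 + 1 + 1 = 6; strictly interior points = area - boundary/2 + 1 = 1045; answer 1045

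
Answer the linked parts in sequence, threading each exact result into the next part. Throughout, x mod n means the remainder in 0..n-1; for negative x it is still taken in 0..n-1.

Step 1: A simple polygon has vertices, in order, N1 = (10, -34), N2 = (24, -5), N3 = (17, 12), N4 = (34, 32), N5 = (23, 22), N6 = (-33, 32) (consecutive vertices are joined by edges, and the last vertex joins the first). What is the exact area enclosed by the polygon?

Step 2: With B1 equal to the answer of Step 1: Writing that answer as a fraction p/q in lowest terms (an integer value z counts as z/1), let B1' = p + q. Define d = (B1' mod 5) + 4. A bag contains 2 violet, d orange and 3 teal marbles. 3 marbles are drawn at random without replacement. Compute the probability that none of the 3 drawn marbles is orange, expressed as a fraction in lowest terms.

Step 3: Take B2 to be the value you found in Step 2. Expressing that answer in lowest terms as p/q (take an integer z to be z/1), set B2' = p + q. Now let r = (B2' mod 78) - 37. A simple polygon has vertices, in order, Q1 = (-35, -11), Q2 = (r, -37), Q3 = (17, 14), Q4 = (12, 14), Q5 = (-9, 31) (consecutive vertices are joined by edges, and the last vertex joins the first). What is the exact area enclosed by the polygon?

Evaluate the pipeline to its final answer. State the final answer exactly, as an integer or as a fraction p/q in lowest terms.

Step 1: cross terms: (10*-5 - 24*-34)=766, (24*12 - 17*-5)=373, (17*32 - 34*12)=136, (34*22 - 23*32)=12, (23*32 - -33*22)=1462, (-33*-34 - 10*32)=802; twice the area = |3551| = 3551; area = 3551/2; answer 3551/2
Step 2: B1 = 3551/2; threaded value p + q = 3553; d = 7; total draws C(12,3) = 220; favorable C(5,3) = 10; P = 1/22; answer 1/22
Step 3: B2 = 1/22; threaded value p + q = 23; r = -14; cross terms: (-35*-37 - -14*-11)=1141, (-14*14 - 17*-37)=433, (17*14 - 12*14)=70, (12*31 - -9*14)=498, (-9*-11 - -35*31)=1184; twice the area = |3326| = 3326; area = 1663; answer 1663

1663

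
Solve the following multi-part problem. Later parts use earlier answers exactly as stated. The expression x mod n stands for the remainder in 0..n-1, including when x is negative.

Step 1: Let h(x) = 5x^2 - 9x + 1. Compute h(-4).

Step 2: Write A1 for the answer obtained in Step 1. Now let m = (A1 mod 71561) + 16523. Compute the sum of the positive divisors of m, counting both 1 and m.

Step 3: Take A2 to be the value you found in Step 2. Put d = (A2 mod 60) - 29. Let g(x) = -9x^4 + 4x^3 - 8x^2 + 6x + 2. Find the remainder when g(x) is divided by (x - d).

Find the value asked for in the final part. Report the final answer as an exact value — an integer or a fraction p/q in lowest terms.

Step 1: 5*(-4)^2 - 9*(-4)^1 + 1 = (80) + (36) + (1) = 117; answer 117
Step 2: A1 = 117; m = 16640; 16640 = 2^8 * 5 * 13; sigma = (1 + 2 + 4 + 8 + 16 + 32 + 64 + 128 + 256) * (1 + 5) * (1 + 13) = 511 * 6 * 14 = 42924; answer 42924
Step 3: A2 = 42924; d = -5; remainder = value at the root: -9*(-5)^4 + 4*(-5)^3 - 8*(-5)^2 + 6*(-5)^1 + 2 = (-5625) + (-500) + (-200) + (-30) + (2) = -6353; answer -6353

-6353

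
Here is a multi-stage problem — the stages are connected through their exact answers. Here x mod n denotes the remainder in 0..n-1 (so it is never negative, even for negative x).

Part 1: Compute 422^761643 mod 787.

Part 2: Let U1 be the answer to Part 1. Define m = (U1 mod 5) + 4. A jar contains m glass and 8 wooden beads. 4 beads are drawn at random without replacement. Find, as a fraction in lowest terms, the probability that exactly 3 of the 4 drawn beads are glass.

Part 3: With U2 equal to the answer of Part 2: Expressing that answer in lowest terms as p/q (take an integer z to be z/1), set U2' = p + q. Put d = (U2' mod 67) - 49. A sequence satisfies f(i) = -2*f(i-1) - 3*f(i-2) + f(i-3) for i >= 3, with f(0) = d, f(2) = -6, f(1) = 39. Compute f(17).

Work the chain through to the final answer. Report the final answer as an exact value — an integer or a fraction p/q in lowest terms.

-1387536

Part 1: squarings mod 787: 422^1=422, 422^2=222, 422^4=490, 422^8=65, 422^16=290, 422^32=678, 422^64=76, 422^128=267, 422^256=459, 422^512=552, 422^1024=135, 422^2048=124, 422^4096=423, 422^8192=280, 422^16384=487, 422^32768=282, 422^65536=37, 422^131072=582, 422^262144=314, 422^524288=221; 422^761643 = 422^1 * 422^2 * 422^8 * 422^32 * 422^256 * 422^512 * 422^1024 * 422^2048 * 422^4096 * 422^32768 * 422^65536 * 422^131072 * 422^524288 = 672 (mod 787); answer 672
Part 2: U1 = 672; m = 6; total draws C(14,4) = 1001; favorable C(6,3)*C(8,1) = 160; P = 160/1001; answer 160/1001
Part 3: U2 = 160/1001; threaded value p + q = 1161; d = -27; f(3) = -2*(-6) - 3*(39) + 1*(-27) = -132; iterating: f(3)=-132, f(4)=321, f(5)=-252, f(6)=-591, f(7)=2259, f(8)=-2997, f(9)=-1374, f(10)=13998, f(11)=-26871, f(12)=10374, f(13)=73863, f(14)=-205719, f(15)=200223, f(16)=290574, f(17)=-1387536; answer -1387536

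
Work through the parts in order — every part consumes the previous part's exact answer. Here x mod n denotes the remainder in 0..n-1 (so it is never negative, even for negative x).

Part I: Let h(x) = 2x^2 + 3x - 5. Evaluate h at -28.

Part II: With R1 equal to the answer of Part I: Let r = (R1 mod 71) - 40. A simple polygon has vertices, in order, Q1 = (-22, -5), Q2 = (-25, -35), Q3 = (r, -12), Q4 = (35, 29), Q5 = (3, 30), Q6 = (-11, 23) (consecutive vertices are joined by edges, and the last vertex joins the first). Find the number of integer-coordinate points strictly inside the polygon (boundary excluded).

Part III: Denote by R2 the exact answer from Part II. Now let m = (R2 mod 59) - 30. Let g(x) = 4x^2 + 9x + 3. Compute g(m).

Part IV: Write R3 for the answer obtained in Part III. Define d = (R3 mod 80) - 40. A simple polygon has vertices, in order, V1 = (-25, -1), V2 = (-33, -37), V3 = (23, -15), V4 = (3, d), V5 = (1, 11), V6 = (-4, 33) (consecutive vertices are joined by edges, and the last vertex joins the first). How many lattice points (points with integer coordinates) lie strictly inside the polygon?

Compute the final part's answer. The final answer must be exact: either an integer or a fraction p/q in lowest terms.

1968

Part I: 2*(-28)^2 + 3*(-28)^1 - 5 = (1568) + (-84) + (-5) = 1479; answer 1479
Part II: R1 = 1479; r = 19; cross terms: (-22*-35 - -25*-5)=645, (-25*-12 - 19*-35)=965, (19*29 - 35*-12)=971, (35*30 - 3*29)=963, (3*23 - -11*30)=399, (-11*-5 - -22*23)=561; twice the area = |4504| = 4504; area = 2252; boundary points = 3 + 1 + 1 + 1 + 7 + 1 = 14; strictly interior points = area - boundary/2 + 1 = 2246; answer 2246
Part III: R2 = 2246; m = -26; 4*(-26)^2 + 9*(-26)^1 + 3 = (2704) + (-234) + (3) = 2473; answer 2473
Part IV: R3 = 2473; d = 33; cross terms: (-25*-37 - -33*-1)=892, (-33*-15 - 23*-37)=1346, (23*33 - 3*-15)=804, (3*11 - 1*33)=0, (1*33 - -4*11)=77, (-4*-1 - -25*33)=829; twice the area = |3948| = 3948; area = 1974; boundary points = 4 + 2 + 4 + 2 + 1 + 1 = 14; strictly interior points = area - boundary/2 + 1 = 1968; answer 1968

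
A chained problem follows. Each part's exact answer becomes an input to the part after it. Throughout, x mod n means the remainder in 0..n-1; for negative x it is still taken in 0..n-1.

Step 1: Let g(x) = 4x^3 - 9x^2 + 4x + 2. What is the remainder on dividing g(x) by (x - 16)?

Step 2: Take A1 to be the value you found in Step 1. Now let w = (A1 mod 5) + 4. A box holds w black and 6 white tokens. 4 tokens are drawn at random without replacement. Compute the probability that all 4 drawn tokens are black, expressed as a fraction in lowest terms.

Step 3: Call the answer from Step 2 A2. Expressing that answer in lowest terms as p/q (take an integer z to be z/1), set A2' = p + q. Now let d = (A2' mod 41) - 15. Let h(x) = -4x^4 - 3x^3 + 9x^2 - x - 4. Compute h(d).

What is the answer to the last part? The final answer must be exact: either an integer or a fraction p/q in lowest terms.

Step 1: remainder = value at the root: 4*(16)^3 - 9*(16)^2 + 4*(16)^1 + 2 = (16384) + (-2304) + (64) + (2) = 14146; answer 14146
Step 2: A1 = 14146; w = 5; total draws C(11,4) = 330; favorable C(5,4) = 5; P = 1/66; answer 1/66
Step 3: A2 = 1/66; threaded value p + q = 67; d = 11; -4*(11)^4 - 3*(11)^3 + 9*(11)^2 - 1*(11)^1 - 4 = (-58564) + (-3993) + (1089) + (-11) + (-4) = -61483; answer -61483

-61483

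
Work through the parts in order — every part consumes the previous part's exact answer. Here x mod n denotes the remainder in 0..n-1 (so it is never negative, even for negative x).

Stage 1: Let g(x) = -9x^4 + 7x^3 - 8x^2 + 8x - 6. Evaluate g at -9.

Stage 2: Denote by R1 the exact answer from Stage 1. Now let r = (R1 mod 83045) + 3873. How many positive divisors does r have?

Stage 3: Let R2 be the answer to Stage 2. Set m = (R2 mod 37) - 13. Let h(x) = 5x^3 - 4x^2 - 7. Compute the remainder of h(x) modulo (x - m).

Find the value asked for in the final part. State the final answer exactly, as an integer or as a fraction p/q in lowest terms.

Stage 1: -9*(-9)^4 + 7*(-9)^3 - 8*(-9)^2 + 8*(-9)^1 - 6 = (-59049) + (-5103) + (-648) + (-72) + (-6) = -64878; answer -64878
Stage 2: R1 = -64878; r = 22040; 22040 = 2^3 * 5 * 19 * 29; number of divisors = (3+1) * (1+1) * (1+1) * (1+1) = 32; answer 32
Stage 3: R2 = 32; m = 19; remainder = value at the root: 5*(19)^3 - 4*(19)^2 - 7 = (34295) + (-1444) + (-7) = 32844; answer 32844

32844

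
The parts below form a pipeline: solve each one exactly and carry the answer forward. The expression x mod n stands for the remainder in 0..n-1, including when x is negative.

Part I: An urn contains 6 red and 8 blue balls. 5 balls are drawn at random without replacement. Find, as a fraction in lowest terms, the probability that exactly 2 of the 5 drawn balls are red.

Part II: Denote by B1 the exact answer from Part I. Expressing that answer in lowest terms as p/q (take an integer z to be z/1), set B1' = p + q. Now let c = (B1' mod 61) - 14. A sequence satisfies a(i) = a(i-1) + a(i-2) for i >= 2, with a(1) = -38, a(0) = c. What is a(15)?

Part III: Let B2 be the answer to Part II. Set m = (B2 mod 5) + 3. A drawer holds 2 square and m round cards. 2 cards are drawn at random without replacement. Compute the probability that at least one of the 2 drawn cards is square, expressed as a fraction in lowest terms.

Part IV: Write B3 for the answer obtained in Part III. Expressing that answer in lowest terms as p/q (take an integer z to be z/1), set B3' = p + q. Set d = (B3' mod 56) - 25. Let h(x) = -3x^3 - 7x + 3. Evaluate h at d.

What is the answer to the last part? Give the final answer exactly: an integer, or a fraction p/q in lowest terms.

-1075

Part I: total draws C(14,5) = 2002; favorable C(6,2)*C(8,3) = 840; P = 60/143; answer 60/143
Part II: B1 = 60/143; threaded value p + q = 203; c = 6; a(2) = 1*(-38) + 1*(6) = -32; iterating: a(2)=-32, a(3)=-70, a(4)=-102, a(5)=-172, a(6)=-274, a(7)=-446, a(8)=-720, a(9)=-1166, a(10)=-1886, a(11)=-3052, a(12)=-4938, a(13)=-7990, a(14)=-12928, a(15)=-20918; answer -20918
Part III: B2 = -20918; m = 5; total draws C(7,2) = 21; complement C(5,2) = 10; favorable 21 - 10 = 11; P = 11/21; answer 11/21
Part IV: B3 = 11/21; threaded value p + q = 32; d = 7; -3*(7)^3 - 7*(7)^1 + 3 = (-1029) + (-49) + (3) = -1075; answer -1075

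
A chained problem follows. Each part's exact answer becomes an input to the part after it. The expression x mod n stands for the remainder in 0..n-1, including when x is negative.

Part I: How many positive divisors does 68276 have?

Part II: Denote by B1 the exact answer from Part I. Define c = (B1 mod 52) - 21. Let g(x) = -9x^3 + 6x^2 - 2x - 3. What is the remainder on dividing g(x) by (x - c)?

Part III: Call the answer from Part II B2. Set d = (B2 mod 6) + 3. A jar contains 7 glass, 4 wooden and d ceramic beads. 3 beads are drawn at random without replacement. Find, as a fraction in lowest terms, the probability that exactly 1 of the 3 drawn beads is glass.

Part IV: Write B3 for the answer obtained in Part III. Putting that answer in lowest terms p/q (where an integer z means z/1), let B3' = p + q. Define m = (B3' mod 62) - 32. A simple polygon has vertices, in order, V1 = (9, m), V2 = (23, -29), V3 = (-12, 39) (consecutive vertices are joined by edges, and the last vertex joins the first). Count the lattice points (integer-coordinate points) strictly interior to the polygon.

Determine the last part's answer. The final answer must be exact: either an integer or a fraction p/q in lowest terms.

Part I: 68276 = 2^2 * 13^2 * 101; number of divisors = (2+1) * (2+1) * (1+1) = 18; answer 18
Part II: B1 = 18; c = -3; remainder = value at the root: -9*(-3)^3 + 6*(-3)^2 - 2*(-3)^1 - 3 = (243) + (54) + (6) + (-3) = 300; answer 300
Part III: B2 = 300; d = 3; total draws C(14,3) = 364; favorable C(7,1)*C(7,2) = 147; P = 21/52; answer 21/52
Part IV: B3 = 21/52; threaded value p + q = 73; m = -21; cross terms: (9*-29 - 23*-21)=222, (23*39 - -12*-29)=549, (-12*-21 - 9*39)=-99; twice the area = |672| = 672; area = 336; boundary points = 2 + 1 + 3 = 6; strictly interior points = area - boundary/2 + 1 = 334; answer 334

334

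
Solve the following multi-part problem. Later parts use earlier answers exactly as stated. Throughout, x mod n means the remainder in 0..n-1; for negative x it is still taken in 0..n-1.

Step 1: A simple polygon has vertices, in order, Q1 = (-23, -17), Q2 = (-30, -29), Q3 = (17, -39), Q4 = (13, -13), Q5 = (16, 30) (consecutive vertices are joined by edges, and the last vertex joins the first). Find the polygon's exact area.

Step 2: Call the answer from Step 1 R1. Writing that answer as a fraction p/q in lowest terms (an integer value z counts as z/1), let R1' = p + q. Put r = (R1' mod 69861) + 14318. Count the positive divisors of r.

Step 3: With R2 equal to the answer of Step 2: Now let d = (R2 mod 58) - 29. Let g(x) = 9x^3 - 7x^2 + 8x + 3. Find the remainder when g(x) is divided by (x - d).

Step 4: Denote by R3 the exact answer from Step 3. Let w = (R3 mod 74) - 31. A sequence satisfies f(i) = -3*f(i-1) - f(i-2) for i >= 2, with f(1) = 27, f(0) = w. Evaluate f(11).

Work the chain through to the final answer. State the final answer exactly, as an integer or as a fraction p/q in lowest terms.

Step 1: cross terms: (-23*-29 - -30*-17)=157, (-30*-39 - 17*-29)=1663, (17*-13 - 13*-39)=286, (13*30 - 16*-13)=598, (16*-17 - -23*30)=418; twice the area = |3122| = 3122; area = 1561; answer 1561
Step 2: R1 = 1561; threaded value p + q = 1562; r = 15880; 15880 = 2^3 * 5 * 397; number of divisors = (3+1) * (1+1) * (1+1) = 16; answer 16
Step 3: R2 = 16; d = -13; remainder = value at the root: 9*(-13)^3 - 7*(-13)^2 + 8*(-13)^1 + 3 = (-19773) + (-1183) + (-104) + (3) = -21057; answer -21057
Step 4: R3 = -21057; w = 2; f(2) = -3*(27) - 1*(2) = -83; iterating: f(2)=-83, f(3)=222, f(4)=-583, f(5)=1527, f(6)=-3998, f(7)=10467, f(8)=-27403, f(9)=71742, f(10)=-187823, f(11)=491727; answer 491727

491727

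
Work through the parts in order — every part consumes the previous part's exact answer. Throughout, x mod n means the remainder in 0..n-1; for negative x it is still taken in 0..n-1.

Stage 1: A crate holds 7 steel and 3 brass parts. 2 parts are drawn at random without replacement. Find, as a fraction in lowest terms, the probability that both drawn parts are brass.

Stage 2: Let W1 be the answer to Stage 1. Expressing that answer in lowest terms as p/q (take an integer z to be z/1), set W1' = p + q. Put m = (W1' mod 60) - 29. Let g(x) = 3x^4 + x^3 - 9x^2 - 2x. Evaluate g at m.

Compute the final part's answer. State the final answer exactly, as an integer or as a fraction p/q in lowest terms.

Stage 1: total draws C(10,2) = 45; favorable C(3,2) = 3; P = 1/15; answer 1/15
Stage 2: W1 = 1/15; threaded value p + q = 16; m = -13; 3*(-13)^4 + 1*(-13)^3 - 9*(-13)^2 - 2*(-13)^1 = (85683) + (-2197) + (-1521) + (26) = 81991; answer 81991

81991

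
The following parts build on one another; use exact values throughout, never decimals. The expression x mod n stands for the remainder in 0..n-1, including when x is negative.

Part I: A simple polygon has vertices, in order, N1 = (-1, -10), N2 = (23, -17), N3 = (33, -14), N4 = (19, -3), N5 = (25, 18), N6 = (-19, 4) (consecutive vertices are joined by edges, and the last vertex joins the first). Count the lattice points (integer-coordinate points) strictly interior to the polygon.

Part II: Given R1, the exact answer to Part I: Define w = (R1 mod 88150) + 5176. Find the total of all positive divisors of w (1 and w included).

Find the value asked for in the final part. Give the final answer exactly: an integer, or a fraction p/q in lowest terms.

7502

Part I: cross terms: (-1*-17 - 23*-10)=247, (23*-14 - 33*-17)=239, (33*-3 - 19*-14)=167, (19*18 - 25*-3)=417, (25*4 - -19*18)=442, (-19*-10 - -1*4)=194; twice the area = |1706| = 1706; area = 853; boundary points = 1 + 1 + 1 + 3 + 2 + 2 = 10; strictly interior points = area - boundary/2 + 1 = 849; answer 849
Part II: R1 = 849; w = 6025; 6025 = 5^2 * 241; sigma = (1 + 5 + 25) * (1 + 241) = 31 * 242 = 7502; answer 7502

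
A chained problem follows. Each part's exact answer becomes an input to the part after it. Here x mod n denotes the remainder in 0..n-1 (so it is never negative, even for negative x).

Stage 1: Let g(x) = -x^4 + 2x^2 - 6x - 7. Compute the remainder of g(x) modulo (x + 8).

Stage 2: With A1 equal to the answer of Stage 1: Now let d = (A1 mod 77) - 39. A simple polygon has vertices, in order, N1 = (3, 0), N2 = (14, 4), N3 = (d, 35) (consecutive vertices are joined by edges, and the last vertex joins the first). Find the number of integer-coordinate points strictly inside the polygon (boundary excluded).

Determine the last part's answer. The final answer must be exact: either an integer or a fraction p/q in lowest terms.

273

Stage 1: remainder = value at the root: -1*(-8)^4 + 2*(-8)^2 - 6*(-8)^1 - 7 = (-4096) + (128) + (48) + (-7) = -3927; answer -3927
Stage 2: A1 = -3927; d = -39; cross terms: (3*4 - 14*0)=12, (14*35 - -39*4)=646, (-39*0 - 3*35)=-105; twice the area = |553| = 553; area = 553/2; boundary points = 1 + 1 + 7 = 9; strictly interior points = area - boundary/2 + 1 = 273; answer 273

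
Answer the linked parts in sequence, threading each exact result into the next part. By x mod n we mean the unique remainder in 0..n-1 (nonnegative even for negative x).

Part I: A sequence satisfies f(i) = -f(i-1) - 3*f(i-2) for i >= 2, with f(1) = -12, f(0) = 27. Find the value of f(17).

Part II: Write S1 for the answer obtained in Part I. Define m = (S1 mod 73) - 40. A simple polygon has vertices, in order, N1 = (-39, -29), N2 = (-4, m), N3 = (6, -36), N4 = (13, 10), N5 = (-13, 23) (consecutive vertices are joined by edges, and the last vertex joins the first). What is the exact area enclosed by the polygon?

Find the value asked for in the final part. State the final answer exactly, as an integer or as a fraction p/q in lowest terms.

1422

Part I: f(2) = -1*(-12) - 3*(27) = -69; iterating: f(2)=-69, f(3)=105, f(4)=102, f(5)=-417, f(6)=111, f(7)=1140, f(8)=-1473, f(9)=-1947, f(10)=6366, f(11)=-525, f(12)=-18573, f(13)=20148, f(14)=35571, f(15)=-96015, f(16)=-10698, f(17)=298743; answer 298743
Part II: S1 = 298743; m = -13; cross terms: (-39*-13 - -4*-29)=391, (-4*-36 - 6*-13)=222, (6*10 - 13*-36)=528, (13*23 - -13*10)=429, (-13*-29 - -39*23)=1274; twice the area = |2844| = 2844; area = 1422; answer 1422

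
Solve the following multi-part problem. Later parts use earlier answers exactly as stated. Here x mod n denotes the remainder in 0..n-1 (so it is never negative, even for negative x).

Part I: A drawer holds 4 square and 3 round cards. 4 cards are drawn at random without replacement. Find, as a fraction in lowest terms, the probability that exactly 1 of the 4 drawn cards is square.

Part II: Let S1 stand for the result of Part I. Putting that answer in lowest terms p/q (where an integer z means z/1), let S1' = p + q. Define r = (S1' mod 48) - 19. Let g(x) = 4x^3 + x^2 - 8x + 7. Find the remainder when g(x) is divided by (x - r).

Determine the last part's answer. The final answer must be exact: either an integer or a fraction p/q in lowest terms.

32247

Part I: total draws C(7,4) = 35; favorable C(4,1)*C(3,3) = 4; P = 4/35; answer 4/35
Part II: S1 = 4/35; threaded value p + q = 39; r = 20; remainder = value at the root: 4*(20)^3 + 1*(20)^2 - 8*(20)^1 + 7 = (32000) + (400) + (-160) + (7) = 32247; answer 32247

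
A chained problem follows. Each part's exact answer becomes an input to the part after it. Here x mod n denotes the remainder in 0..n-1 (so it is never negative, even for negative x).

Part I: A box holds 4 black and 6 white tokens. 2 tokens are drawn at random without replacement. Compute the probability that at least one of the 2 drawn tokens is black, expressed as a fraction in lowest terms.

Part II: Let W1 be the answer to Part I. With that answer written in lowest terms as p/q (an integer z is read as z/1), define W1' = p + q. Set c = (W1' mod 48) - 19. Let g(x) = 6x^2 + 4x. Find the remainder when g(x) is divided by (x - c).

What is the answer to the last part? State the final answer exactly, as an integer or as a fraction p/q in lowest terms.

1120

Part I: total draws C(10,2) = 45; complement C(6,2) = 15; favorable 45 - 15 = 30; P = 2/3; answer 2/3
Part II: W1 = 2/3; threaded value p + q = 5; c = -14; remainder = value at the root: 6*(-14)^2 + 4*(-14)^1 = (1176) + (-56) = 1120; answer 1120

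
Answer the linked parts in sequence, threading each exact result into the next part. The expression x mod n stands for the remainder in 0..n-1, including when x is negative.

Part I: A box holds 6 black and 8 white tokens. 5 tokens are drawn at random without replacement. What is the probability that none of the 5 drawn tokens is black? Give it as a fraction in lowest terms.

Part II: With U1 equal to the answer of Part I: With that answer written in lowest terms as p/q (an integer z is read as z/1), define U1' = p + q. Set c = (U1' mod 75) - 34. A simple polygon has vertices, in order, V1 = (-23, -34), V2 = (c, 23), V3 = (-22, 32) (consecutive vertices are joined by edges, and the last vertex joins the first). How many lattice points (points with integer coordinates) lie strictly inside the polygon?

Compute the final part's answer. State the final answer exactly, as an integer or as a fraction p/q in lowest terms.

1983

Part I: total draws C(14,5) = 2002; favorable C(8,5) = 56; P = 4/143; answer 4/143
Part II: U1 = 4/143; threaded value p + q = 147; c = 38; cross terms: (-23*23 - 38*-34)=763, (38*32 - -22*23)=1722, (-22*-34 - -23*32)=1484; twice the area = |3969| = 3969; area = 3969/2; boundary points = 1 + 3 + 1 = 5; strictly interior points = area - boundary/2 + 1 = 1983; answer 1983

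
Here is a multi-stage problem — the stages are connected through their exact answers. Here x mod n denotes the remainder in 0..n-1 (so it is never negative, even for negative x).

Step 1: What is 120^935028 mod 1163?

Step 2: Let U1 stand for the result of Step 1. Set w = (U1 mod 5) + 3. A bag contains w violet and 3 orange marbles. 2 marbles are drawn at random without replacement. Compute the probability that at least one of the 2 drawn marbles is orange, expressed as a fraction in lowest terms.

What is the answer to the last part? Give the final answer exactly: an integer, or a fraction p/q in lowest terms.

8/15

Step 1: squarings mod 1163: 120^1=120, 120^2=444, 120^4=589, 120^8=347, 120^16=620, 120^32=610, 120^64=1103, 120^128=111, 120^256=691, 120^512=651, 120^1024=469, 120^2048=154, 120^4096=456, 120^8192=922, 120^16384=1094, 120^32768=109, 120^65536=251, 120^131072=199, 120^262144=59, 120^524288=1155; 120^935028 = 120^4 * 120^16 * 120^32 * 120^64 * 120^1024 * 120^16384 * 120^131072 * 120^262144 * 120^524288 = 1094 (mod 1163); answer 1094
Step 2: U1 = 1094; w = 7; total draws C(10,2) = 45; complement C(7,2) = 21; favorable 45 - 21 = 24; P = 8/15; answer 8/15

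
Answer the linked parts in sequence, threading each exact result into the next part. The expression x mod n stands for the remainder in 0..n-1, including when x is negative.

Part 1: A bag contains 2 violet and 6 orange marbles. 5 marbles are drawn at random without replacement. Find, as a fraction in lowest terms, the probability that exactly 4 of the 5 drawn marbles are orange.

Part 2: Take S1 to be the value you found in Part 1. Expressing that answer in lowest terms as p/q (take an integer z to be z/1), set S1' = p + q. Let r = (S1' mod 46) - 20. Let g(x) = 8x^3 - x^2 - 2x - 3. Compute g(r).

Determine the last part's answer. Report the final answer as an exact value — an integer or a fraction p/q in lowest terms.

96758

Part 1: total draws C(8,5) = 56; favorable C(6,4)*C(2,1) = 30; P = 15/28; answer 15/28
Part 2: S1 = 15/28; threaded value p + q = 43; r = 23; 8*(23)^3 - 1*(23)^2 - 2*(23)^1 - 3 = (97336) + (-529) + (-46) + (-3) = 96758; answer 96758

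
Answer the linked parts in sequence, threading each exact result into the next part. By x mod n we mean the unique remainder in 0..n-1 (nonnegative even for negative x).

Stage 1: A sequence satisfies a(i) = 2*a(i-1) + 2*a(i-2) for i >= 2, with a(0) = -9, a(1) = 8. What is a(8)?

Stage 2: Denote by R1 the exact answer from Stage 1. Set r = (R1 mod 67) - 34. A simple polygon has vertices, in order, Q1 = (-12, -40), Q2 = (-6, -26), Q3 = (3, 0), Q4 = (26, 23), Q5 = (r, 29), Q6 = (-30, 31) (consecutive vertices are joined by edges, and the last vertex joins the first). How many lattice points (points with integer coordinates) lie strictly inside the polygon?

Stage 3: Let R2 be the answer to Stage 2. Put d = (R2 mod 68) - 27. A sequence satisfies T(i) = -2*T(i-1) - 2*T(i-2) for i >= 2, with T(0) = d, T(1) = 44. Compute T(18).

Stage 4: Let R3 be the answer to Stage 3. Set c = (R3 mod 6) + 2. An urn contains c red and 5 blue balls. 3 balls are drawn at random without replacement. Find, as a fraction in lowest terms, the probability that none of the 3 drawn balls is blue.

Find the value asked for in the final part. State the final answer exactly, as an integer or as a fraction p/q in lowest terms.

1/21

Stage 1: a(2) = 2*(8) + 2*(-9) = -2; iterating: a(2)=-2, a(3)=12, a(4)=20, a(5)=64, a(6)=168, a(7)=464, a(8)=1264; answer 1264
Stage 2: R1 = 1264; r = 24; cross terms: (-12*-26 - -6*-40)=72, (-6*0 - 3*-26)=78, (3*23 - 26*0)=69, (26*29 - 24*23)=202, (24*31 - -30*29)=1614, (-30*-40 - -12*31)=1572; twice the area = |3607| = 3607; area = 3607/2; boundary points = 2 + 1 + 23 + 2 + 2 + 1 = 31; strictly interior points = area - boundary/2 + 1 = 1789; answer 1789
Stage 3: R2 = 1789; d = -6; T(2) = -2*(44) - 2*(-6) = -76; iterating: T(2)=-76, T(3)=64, T(4)=24, T(5)=-176, T(6)=304, T(7)=-256, T(8)=-96, T(9)=704, T(10)=-1216, T(11)=1024, T(12)=384, T(13)=-2816, T(14)=4864, T(15)=-4096, T(16)=-1536, T(17)=11264, T(18)=-19456; answer -19456
Stage 4: R3 = -19456; c = 4; total draws C(9,3) = 84; favorable C(4,3) = 4; P = 1/21; answer 1/21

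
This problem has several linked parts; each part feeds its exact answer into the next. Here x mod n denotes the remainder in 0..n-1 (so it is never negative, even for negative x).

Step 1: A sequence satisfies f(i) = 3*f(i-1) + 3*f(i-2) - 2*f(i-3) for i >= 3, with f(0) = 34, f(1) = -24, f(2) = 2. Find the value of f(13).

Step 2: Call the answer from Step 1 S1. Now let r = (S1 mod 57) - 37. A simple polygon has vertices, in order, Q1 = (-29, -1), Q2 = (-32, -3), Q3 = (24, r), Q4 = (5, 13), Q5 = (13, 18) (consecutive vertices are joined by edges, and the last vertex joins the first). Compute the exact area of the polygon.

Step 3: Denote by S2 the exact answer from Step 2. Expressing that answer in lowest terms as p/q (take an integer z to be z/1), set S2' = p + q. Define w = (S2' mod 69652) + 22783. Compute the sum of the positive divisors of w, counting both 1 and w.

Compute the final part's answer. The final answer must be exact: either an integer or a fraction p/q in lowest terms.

Step 1: f(3) = 3*(2) + 3*(-24) - 2*(34) = -134; iterating: f(3)=-134, f(4)=-348, f(5)=-1450, f(6)=-5126, f(7)=-19032, f(8)=-69574, f(9)=-255566, f(10)=-937356, f(11)=-3439618, f(12)=-12619790, f(13)=-46303512; answer -46303512
Step 2: S1 = -46303512; r = 2; cross terms: (-29*-3 - -32*-1)=55, (-32*2 - 24*-3)=8, (24*13 - 5*2)=302, (5*18 - 13*13)=-79, (13*-1 - -29*18)=509; twice the area = |795| = 795; area = 795/2; answer 795/2
Step 3: S2 = 795/2; threaded value p + q = 797; w = 23580; 23580 = 2^2 * 3^2 * 5 * 131; sigma = (1 + 2 + 4) * (1 + 3 + 9) * (1 + 5) * (1 + 131) = 7 * 13 * 6 * 132 = 72072; answer 72072

72072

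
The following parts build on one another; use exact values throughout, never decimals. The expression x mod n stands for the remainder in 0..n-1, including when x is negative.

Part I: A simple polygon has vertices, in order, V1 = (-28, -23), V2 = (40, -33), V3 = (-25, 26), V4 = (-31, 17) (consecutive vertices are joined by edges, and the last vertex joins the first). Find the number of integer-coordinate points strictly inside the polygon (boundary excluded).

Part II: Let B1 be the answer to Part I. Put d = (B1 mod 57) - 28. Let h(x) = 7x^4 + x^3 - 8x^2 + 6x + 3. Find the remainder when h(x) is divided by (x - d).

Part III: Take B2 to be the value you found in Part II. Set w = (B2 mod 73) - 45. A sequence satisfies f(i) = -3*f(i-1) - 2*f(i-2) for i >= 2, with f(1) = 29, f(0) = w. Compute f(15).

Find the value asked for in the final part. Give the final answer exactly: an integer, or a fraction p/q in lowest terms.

1703861

Part I: cross terms: (-28*-33 - 40*-23)=1844, (40*26 - -25*-33)=215, (-25*17 - -31*26)=381, (-31*-23 - -28*17)=1189; twice the area = |3629| = 3629; area = 3629/2; boundary points = 2 + 1 + 3 + 1 = 7; strictly interior points = area - boundary/2 + 1 = 1812; answer 1812
Part II: B1 = 1812; d = 17; remainder = value at the root: 7*(17)^4 + 1*(17)^3 - 8*(17)^2 + 6*(17)^1 + 3 = (584647) + (4913) + (-2312) + (102) + (3) = 587353; answer 587353
Part III: B2 = 587353; w = 23; f(2) = -3*(29) - 2*(23) = -133; iterating: f(2)=-133, f(3)=341, f(4)=-757, f(5)=1589, f(6)=-3253, f(7)=6581, f(8)=-13237, f(9)=26549, f(10)=-53173, f(11)=106421, f(12)=-212917, f(13)=425909, f(14)=-851893, f(15)=1703861; answer 1703861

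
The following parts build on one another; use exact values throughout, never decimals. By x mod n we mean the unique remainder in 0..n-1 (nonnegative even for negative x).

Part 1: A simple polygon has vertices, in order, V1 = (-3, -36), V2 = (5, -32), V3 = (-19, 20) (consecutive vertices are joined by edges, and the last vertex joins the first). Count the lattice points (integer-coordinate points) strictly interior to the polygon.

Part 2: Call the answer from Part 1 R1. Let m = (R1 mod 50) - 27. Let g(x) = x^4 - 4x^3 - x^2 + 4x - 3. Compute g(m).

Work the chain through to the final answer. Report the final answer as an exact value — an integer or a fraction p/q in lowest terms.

191265

Part 1: cross terms: (-3*-32 - 5*-36)=276, (5*20 - -19*-32)=-508, (-19*-36 - -3*20)=744; twice the area = |512| = 512; area = 256; boundary points = 4 + 4 + 8 = 16; strictly interior points = area - boundary/2 + 1 = 249; answer 249
Part 2: R1 = 249; m = 22; 1*(22)^4 - 4*(22)^3 - 1*(22)^2 + 4*(22)^1 - 3 = (234256) + (-42592) + (-484) + (88) + (-3) = 191265; answer 191265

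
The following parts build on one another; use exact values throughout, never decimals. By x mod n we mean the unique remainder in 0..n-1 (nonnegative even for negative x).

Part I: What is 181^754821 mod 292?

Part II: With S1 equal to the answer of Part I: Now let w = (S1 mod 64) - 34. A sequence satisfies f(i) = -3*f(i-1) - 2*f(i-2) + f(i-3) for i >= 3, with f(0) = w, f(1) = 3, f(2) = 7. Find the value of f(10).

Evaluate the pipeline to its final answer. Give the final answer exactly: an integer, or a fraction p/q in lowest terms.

Part I: squarings mod 292: 181^1=181, 181^2=57, 181^4=37, 181^8=201, 181^16=105, 181^32=221, 181^64=77, 181^128=89, 181^256=37, 181^512=201, 181^1024=105, 181^2048=221, 181^4096=77, 181^8192=89, 181^16384=37, 181^32768=201, 181^65536=105, 181^131072=221, 181^262144=77, 181^524288=89; 181^754821 = 181^1 * 181^4 * 181^128 * 181^1024 * 181^32768 * 181^65536 * 181^131072 * 181^524288 = 173 (mod 292); answer 173
Part II: S1 = 173; w = 11; f(3) = -3*(7) - 2*(3) + 1*(11) = -16; iterating: f(3)=-16, f(4)=37, f(5)=-72, f(6)=126, f(7)=-197, f(8)=267, f(9)=-281, f(10)=112; answer 112

112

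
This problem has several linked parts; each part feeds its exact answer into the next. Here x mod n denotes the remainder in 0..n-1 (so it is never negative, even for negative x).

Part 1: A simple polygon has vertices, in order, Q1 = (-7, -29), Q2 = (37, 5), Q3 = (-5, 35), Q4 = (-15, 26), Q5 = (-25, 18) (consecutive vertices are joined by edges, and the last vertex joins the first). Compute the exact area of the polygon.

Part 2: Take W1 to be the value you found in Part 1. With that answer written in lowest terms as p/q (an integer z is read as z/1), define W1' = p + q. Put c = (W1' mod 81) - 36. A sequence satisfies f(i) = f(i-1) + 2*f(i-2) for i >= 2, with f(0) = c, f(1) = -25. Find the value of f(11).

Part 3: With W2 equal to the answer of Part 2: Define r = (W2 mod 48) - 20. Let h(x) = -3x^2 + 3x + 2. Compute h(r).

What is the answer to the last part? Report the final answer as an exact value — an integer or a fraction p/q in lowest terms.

Part 1: cross terms: (-7*5 - 37*-29)=1038, (37*35 - -5*5)=1320, (-5*26 - -15*35)=395, (-15*18 - -25*26)=380, (-25*-29 - -7*18)=851; twice the area = |3984| = 3984; area = 1992; answer 1992
Part 2: W1 = 1992; threaded value p + q = 1993; c = 13; f(2) = 1*(-25) + 2*(13) = 1; iterating: f(2)=1, f(3)=-49, f(4)=-47, f(5)=-145, f(6)=-239, f(7)=-529, f(8)=-1007, f(9)=-2065, f(10)=-4079, f(11)=-8209; answer -8209
Part 3: W2 = -8209; r = 27; -3*(27)^2 + 3*(27)^1 + 2 = (-2187) + (81) + (2) = -2104; answer -2104

-2104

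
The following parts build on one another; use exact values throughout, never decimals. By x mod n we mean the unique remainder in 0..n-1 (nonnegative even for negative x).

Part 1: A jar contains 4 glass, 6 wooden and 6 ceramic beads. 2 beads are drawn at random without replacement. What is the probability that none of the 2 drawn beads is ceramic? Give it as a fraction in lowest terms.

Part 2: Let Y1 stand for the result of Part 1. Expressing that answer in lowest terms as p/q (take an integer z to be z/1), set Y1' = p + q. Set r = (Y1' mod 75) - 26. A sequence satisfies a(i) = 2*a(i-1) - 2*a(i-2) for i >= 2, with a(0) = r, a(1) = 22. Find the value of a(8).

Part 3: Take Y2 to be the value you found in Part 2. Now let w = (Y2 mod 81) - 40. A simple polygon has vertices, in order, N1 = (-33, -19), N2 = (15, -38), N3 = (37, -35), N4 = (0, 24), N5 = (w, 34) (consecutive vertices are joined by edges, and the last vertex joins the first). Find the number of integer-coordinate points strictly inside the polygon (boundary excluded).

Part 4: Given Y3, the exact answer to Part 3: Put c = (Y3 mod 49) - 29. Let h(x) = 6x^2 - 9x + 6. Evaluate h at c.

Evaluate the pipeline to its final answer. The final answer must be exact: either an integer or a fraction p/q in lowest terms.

573

Part 1: total draws C(16,2) = 120; favorable C(10,2) = 45; P = 3/8; answer 3/8
Part 2: Y1 = 3/8; threaded value p + q = 11; r = -15; a(2) = 2*(22) - 2*(-15) = 74; iterating: a(2)=74, a(3)=104, a(4)=60, a(5)=-88, a(6)=-296, a(7)=-416, a(8)=-240; answer -240
Part 3: Y2 = -240; w = -37; cross terms: (-33*-38 - 15*-19)=1539, (15*-35 - 37*-38)=881, (37*24 - 0*-35)=888, (0*34 - -37*24)=888, (-37*-19 - -33*34)=1825; twice the area = |6021| = 6021; area = 6021/2; boundary points = 1 + 1 + 1 + 1 + 1 = 5; strictly interior points = area - boundary/2 + 1 = 3009; answer 3009
Part 4: Y3 = 3009; c = -9; 6*(-9)^2 - 9*(-9)^1 + 6 = (486) + (81) + (6) = 573; answer 573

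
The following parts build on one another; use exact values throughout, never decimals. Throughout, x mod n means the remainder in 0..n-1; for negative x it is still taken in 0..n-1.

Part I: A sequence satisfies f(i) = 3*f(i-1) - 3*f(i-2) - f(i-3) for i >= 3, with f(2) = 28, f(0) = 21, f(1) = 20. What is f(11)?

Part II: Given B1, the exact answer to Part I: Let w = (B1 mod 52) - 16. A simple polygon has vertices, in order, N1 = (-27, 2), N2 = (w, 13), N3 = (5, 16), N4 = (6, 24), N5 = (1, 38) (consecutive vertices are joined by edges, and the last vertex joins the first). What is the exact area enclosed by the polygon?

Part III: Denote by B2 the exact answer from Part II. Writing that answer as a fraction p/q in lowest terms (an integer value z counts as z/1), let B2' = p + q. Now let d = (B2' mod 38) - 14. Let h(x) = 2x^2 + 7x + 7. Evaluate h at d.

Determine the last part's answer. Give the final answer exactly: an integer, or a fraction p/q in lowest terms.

121

Part I: f(3) = 3*(28) - 3*(20) - 1*(21) = 3; iterating: f(3)=3, f(4)=-95, f(5)=-322, f(6)=-684, f(7)=-991, f(8)=-599, f(9)=1860, f(10)=8368, f(11)=20123; answer 20123
Part II: B1 = 20123; w = 35; cross terms: (-27*13 - 35*2)=-421, (35*16 - 5*13)=495, (5*24 - 6*16)=24, (6*38 - 1*24)=204, (1*2 - -27*38)=1028; twice the area = |1330| = 1330; area = 665; answer 665
Part III: B2 = 665; threaded value p + q = 666; d = 6; 2*(6)^2 + 7*(6)^1 + 7 = (72) + (42) + (7) = 121; answer 121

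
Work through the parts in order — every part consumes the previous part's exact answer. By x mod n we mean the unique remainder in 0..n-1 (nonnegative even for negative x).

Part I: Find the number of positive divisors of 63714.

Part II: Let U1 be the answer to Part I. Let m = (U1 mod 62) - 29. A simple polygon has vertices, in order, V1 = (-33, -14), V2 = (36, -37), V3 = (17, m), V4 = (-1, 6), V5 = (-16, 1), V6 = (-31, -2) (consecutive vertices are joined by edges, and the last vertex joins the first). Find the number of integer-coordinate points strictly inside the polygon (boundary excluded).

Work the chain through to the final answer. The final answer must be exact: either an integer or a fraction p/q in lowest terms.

Part I: 63714 = 2 * 3 * 7 * 37 * 41; number of divisors = (1+1) * (1+1) * (1+1) * (1+1) * (1+1) = 32; answer 32
Part II: U1 = 32; m = 3; cross terms: (-33*-37 - 36*-14)=1725, (36*3 - 17*-37)=737, (17*6 - -1*3)=105, (-1*1 - -16*6)=95, (-16*-2 - -31*1)=63, (-31*-14 - -33*-2)=368; twice the area = |3093| = 3093; area = 3093/2; boundary points = 23 + 1 + 3 + 5 + 3 + 2 = 37; strictly interior points = area - boundary/2 + 1 = 1529; answer 1529

1529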